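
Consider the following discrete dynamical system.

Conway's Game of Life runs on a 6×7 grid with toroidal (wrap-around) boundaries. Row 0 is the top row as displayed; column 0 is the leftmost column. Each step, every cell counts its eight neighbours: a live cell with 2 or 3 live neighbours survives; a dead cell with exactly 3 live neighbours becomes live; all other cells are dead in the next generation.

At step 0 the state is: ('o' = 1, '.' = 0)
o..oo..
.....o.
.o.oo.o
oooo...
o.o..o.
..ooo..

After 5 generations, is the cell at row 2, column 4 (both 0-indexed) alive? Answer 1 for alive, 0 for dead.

step 0: o..oo..
.....o.
.o.oo.o
oooo...
o.o..o.
..ooo..
step 1: ..o..o.
o.o..oo
.o.oooo
.....o.
o.....o
..o..oo
step 2: o.ooo..
o.o....
.ooo...
.......
o......
oo...o.
step 3: o.ooo..
o...o..
.ooo...
.oo....
oo....o
o.ooo..
step 4: o.o..oo
o...o..
o..o...
...o...
......o
....oo.
step 5: oo.o...
o..ooo.
...oo..
.......
....oo.
o...o..

1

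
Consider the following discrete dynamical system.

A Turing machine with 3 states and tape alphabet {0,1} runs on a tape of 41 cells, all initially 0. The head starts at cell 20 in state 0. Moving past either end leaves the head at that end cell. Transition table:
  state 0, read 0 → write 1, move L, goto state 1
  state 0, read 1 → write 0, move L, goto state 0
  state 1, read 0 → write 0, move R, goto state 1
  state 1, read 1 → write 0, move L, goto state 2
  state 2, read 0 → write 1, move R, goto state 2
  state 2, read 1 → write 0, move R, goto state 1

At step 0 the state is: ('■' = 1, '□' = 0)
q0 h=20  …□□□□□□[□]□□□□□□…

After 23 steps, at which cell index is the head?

k=0  q0 h=20  …□□□□□□[□]□□□□□□…
k=1  q1 h=19  …□□□□□□[□]■□□□□□…
k=2  q1 h=20  …□□□□□□[■]□□□□□□…
k=3  q2 h=19  …□□□□□□[□]□□□□□□…
k=4  q2 h=20  …□□□□□■[□]□□□□□□…
k=5  q2 h=21  …□□□□■■[□]□□□□□□…
k=6  q2 h=22  …□□□■■■[□]□□□□□□…
k=7  q2 h=23  …□□■■■■[□]□□□□□□…
k=8  q2 h=24  …□■■■■■[□]□□□□□□…
k=9  q2 h=25  …■■■■■■[□]□□□□□□…
k=10  q2 h=26  …■■■■■■[□]□□□□□□…
k=11  q2 h=27  …■■■■■■[□]□□□□□□…
k=12  q2 h=28  …■■■■■■[□]□□□□□□…
k=13  q2 h=29  …■■■■■■[□]□□□□□□…
k=14  q2 h=30  …■■■■■■[□]□□□□□□…
k=15  q2 h=31  …■■■■■■[□]□□□□□□…
k=16  q2 h=32  …■■■■■■[□]□□□□□□…
k=17  q2 h=33  …■■■■■■[□]□□□□□□…
k=18  q2 h=34  …■■■■■■[□]□□□□□□|
k=19  q2 h=35  …■■■■■■[□]□□□□□|
k=20  q2 h=36  …■■■■■■[□]□□□□|
k=21  q2 h=37  …■■■■■■[□]□□□|
k=22  q2 h=38  …■■■■■■[□]□□|
k=23  q2 h=39  …■■■■■■[□]□|

39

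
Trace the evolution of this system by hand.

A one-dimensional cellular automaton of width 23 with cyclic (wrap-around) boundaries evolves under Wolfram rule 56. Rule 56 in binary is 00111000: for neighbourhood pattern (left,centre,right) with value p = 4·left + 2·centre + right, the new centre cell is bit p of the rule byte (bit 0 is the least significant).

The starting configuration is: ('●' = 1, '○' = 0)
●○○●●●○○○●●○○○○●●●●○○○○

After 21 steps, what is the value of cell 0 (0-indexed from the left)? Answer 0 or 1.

0) ●○○●●●○○○●●○○○○●●●●○○○○
1) ○●○●○○●○○●○●○○○●○○○●○○○
2) ○○●○●○○●○○●○●○○○●○○○●○○
3) ○○○●○●○○●○○●○●○○○●○○○●○
4) ○○○○●○●○○●○○●○●○○○●○○○●
5) ●○○○○●○●○○●○○●○●○○○●○○○
6) ○●○○○○●○●○○●○○●○●○○○●○○
7) ○○●○○○○●○●○○●○○●○●○○○●○
8) ○○○●○○○○●○●○○●○○●○●○○○●
9) ●○○○●○○○○●○●○○●○○●○●○○○
10) ○●○○○●○○○○●○●○○●○○●○●○○
11) ○○●○○○●○○○○●○●○○●○○●○●○
12) ○○○●○○○●○○○○●○●○○●○○●○●
13) ●○○○●○○○●○○○○●○●○○●○○●○
14) ○●○○○●○○○●○○○○●○●○○●○○●
15) ●○●○○○●○○○●○○○○●○●○○●○○
16) ○●○●○○○●○○○●○○○○●○●○○●○
17) ○○●○●○○○●○○○●○○○○●○●○○●
18) ●○○●○●○○○●○○○●○○○○●○●○○
19) ○●○○●○●○○○●○○○●○○○○●○●○
20) ○○●○○●○●○○○●○○○●○○○○●○●
21) ●○○●○○●○●○○○●○○○●○○○○●○

1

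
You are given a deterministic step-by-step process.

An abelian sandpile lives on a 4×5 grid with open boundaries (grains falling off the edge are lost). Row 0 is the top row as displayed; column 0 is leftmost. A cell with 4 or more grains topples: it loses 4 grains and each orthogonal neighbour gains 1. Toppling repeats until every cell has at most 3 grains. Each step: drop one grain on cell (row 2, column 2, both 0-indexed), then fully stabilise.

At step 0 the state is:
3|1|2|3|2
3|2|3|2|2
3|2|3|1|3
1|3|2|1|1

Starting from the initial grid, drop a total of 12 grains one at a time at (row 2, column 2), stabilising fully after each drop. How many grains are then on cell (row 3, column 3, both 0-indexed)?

step 0: 3|1|2|3|2
3|2|3|2|2
3|2|3|1|3
1|3|2|1|1
step 1: 3|1|3|3|2
3|3|0|3|2
3|3|1|2|3
1|3|3|1|1
step 2: 3|1|3|3|2
3|3|0|3|2
3|3|2|2|3
1|3|3|1|1
step 3: 3|1|3|3|2
3|3|0|3|2
3|3|3|2|3
1|3|3|1|1
step 4: 0|3|3|3|2
2|1|2|3|2
1|3|2|3|3
3|1|1|2|1
step 5: 0|3|3|3|2
2|1|2|3|2
1|3|3|3|3
3|1|1|2|1
step 6: 1|1|2|2|0
3|0|2|3|1
2|1|3|2|1
3|2|2|3|2
step 7: 1|1|2|2|0
3|0|3|3|1
2|2|0|3|1
3|2|3|3|2
step 8: 1|1|2|2|0
3|0|3|3|1
2|2|1|3|1
3|2|3|3|2
step 9: 1|1|2|2|0
3|0|3|3|1
2|2|2|3|1
3|2|3|3|2
step 10: 1|1|2|2|0
3|0|3|3|1
2|2|3|3|1
3|2|3|3|2
step 11: 1|1|3|3|0
3|1|1|1|2
2|3|3|2|2
3|3|1|1|3
step 12: 2|1|3|3|0
0|3|2|1|2
1|2|1|3|2
1|1|3|1|3

1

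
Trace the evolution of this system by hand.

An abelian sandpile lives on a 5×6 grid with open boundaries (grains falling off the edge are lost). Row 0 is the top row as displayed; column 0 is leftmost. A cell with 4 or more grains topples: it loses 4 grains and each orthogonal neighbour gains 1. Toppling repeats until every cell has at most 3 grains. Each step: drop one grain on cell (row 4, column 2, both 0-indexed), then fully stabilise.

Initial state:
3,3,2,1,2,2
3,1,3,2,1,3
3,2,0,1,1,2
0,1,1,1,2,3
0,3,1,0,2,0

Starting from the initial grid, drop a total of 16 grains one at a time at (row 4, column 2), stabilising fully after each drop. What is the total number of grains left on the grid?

0) 3,3,2,1,2,2
3,1,3,2,1,3
3,2,0,1,1,2
0,1,1,1,2,3
0,3,1,0,2,0
1) 3,3,2,1,2,2
3,1,3,2,1,3
3,2,0,1,1,2
0,1,1,1,2,3
0,3,2,0,2,0
2) 3,3,2,1,2,2
3,1,3,2,1,3
3,2,0,1,1,2
0,1,1,1,2,3
0,3,3,0,2,0
3) 3,3,2,1,2,2
3,1,3,2,1,3
3,2,0,1,1,2
0,2,2,1,2,3
1,0,1,1,2,0
4) 3,3,2,1,2,2
3,1,3,2,1,3
3,2,0,1,1,2
0,2,2,1,2,3
1,0,2,1,2,0
5) 3,3,2,1,2,2
3,1,3,2,1,3
3,2,0,1,1,2
0,2,2,1,2,3
1,0,3,1,2,0
6) 3,3,2,1,2,2
3,1,3,2,1,3
3,2,0,1,1,2
0,2,3,1,2,3
1,1,0,2,2,0
7) 3,3,2,1,2,2
3,1,3,2,1,3
3,2,0,1,1,2
0,2,3,1,2,3
1,1,1,2,2,0
8) 3,3,2,1,2,2
3,1,3,2,1,3
3,2,0,1,1,2
0,2,3,1,2,3
1,1,2,2,2,0
9) 3,3,2,1,2,2
3,1,3,2,1,3
3,2,0,1,1,2
0,2,3,1,2,3
1,1,3,2,2,0
10) 3,3,2,1,2,2
3,1,3,2,1,3
3,2,1,1,1,2
0,3,0,2,2,3
1,2,1,3,2,0
11) 3,3,2,1,2,2
3,1,3,2,1,3
3,2,1,1,1,2
0,3,0,2,2,3
1,2,2,3,2,0
12) 3,3,2,1,2,2
3,1,3,2,1,3
3,2,1,1,1,2
0,3,0,2,2,3
1,2,3,3,2,0
13) 3,3,2,1,2,2
3,1,3,2,1,3
3,2,1,1,1,2
0,3,1,3,2,3
1,3,1,0,3,0
14) 3,3,2,1,2,2
3,1,3,2,1,3
3,2,1,1,1,2
0,3,1,3,2,3
1,3,2,0,3,0
15) 3,3,2,1,2,2
3,1,3,2,1,3
3,2,1,1,1,2
0,3,1,3,2,3
1,3,3,0,3,0
16) 3,3,2,1,2,2
3,1,3,2,1,3
3,3,1,1,1,2
1,0,3,3,2,3
2,1,1,1,3,0

57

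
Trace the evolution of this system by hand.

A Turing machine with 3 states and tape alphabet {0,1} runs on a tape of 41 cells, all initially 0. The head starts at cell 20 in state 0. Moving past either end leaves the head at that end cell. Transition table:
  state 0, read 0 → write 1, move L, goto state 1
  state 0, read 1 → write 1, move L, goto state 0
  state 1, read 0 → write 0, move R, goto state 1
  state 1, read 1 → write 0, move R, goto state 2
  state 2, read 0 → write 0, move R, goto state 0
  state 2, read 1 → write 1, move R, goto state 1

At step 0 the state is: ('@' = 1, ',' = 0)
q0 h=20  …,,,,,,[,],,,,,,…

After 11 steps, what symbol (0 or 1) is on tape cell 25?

0

t=0: q0 h=20  …,,,,,,[,],,,,,,…
t=1: q1 h=19  …,,,,,,[,]@,,,,,…
t=2: q1 h=20  …,,,,,,[@],,,,,,…
t=3: q2 h=21  …,,,,,,[,],,,,,,…
t=4: q0 h=22  …,,,,,,[,],,,,,,…
t=5: q1 h=21  …,,,,,,[,]@,,,,,…
t=6: q1 h=22  …,,,,,,[@],,,,,,…
t=7: q2 h=23  …,,,,,,[,],,,,,,…
t=8: q0 h=24  …,,,,,,[,],,,,,,…
t=9: q1 h=23  …,,,,,,[,]@,,,,,…
t=10: q1 h=24  …,,,,,,[@],,,,,,…
t=11: q2 h=25  …,,,,,,[,],,,,,,…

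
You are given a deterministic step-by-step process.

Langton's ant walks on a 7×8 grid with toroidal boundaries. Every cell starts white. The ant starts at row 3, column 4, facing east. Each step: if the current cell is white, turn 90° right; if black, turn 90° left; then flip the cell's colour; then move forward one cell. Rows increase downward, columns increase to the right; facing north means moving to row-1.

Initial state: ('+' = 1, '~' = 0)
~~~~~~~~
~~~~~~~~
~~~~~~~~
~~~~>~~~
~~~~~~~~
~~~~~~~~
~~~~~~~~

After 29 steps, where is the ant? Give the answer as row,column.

gen 0: ~~~~~~~~
~~~~~~~~
~~~~~~~~
~~~~>~~~
~~~~~~~~
~~~~~~~~
~~~~~~~~
gen 1: ~~~~~~~~
~~~~~~~~
~~~~~~~~
~~~~+~~~
~~~~v~~~
~~~~~~~~
~~~~~~~~
gen 2: ~~~~~~~~
~~~~~~~~
~~~~~~~~
~~~~+~~~
~~~<+~~~
~~~~~~~~
~~~~~~~~
gen 3: ~~~~~~~~
~~~~~~~~
~~~~~~~~
~~~^+~~~
~~~++~~~
~~~~~~~~
~~~~~~~~
gen 4: ~~~~~~~~
~~~~~~~~
~~~~~~~~
~~~+>~~~
~~~++~~~
~~~~~~~~
~~~~~~~~
gen 5: ~~~~~~~~
~~~~~~~~
~~~~^~~~
~~~+~~~~
~~~++~~~
~~~~~~~~
~~~~~~~~
gen 6: ~~~~~~~~
~~~~~~~~
~~~~+>~~
~~~+~~~~
~~~++~~~
~~~~~~~~
~~~~~~~~
gen 7: ~~~~~~~~
~~~~~~~~
~~~~++~~
~~~+~v~~
~~~++~~~
~~~~~~~~
~~~~~~~~
gen 8: ~~~~~~~~
~~~~~~~~
~~~~++~~
~~~+<+~~
~~~++~~~
~~~~~~~~
~~~~~~~~
gen 9: ~~~~~~~~
~~~~~~~~
~~~~^+~~
~~~+++~~
~~~++~~~
~~~~~~~~
~~~~~~~~
gen 10: ~~~~~~~~
~~~~~~~~
~~~<~+~~
~~~+++~~
~~~++~~~
~~~~~~~~
~~~~~~~~
gen 11: ~~~~~~~~
~~~^~~~~
~~~+~+~~
~~~+++~~
~~~++~~~
~~~~~~~~
~~~~~~~~
gen 12: ~~~~~~~~
~~~+>~~~
~~~+~+~~
~~~+++~~
~~~++~~~
~~~~~~~~
~~~~~~~~
gen 13: ~~~~~~~~
~~~++~~~
~~~+v+~~
~~~+++~~
~~~++~~~
~~~~~~~~
~~~~~~~~
gen 14: ~~~~~~~~
~~~++~~~
~~~<++~~
~~~+++~~
~~~++~~~
~~~~~~~~
~~~~~~~~
gen 15: ~~~~~~~~
~~~++~~~
~~~~++~~
~~~v++~~
~~~++~~~
~~~~~~~~
~~~~~~~~
gen 16: ~~~~~~~~
~~~++~~~
~~~~++~~
~~~~>+~~
~~~++~~~
~~~~~~~~
~~~~~~~~
gen 17: ~~~~~~~~
~~~++~~~
~~~~^+~~
~~~~~+~~
~~~++~~~
~~~~~~~~
~~~~~~~~
gen 18: ~~~~~~~~
~~~++~~~
~~~<~+~~
~~~~~+~~
~~~++~~~
~~~~~~~~
~~~~~~~~
gen 19: ~~~~~~~~
~~~^+~~~
~~~+~+~~
~~~~~+~~
~~~++~~~
~~~~~~~~
~~~~~~~~
gen 20: ~~~~~~~~
~~<~+~~~
~~~+~+~~
~~~~~+~~
~~~++~~~
~~~~~~~~
~~~~~~~~
gen 21: ~~^~~~~~
~~+~+~~~
~~~+~+~~
~~~~~+~~
~~~++~~~
~~~~~~~~
~~~~~~~~
gen 22: ~~+>~~~~
~~+~+~~~
~~~+~+~~
~~~~~+~~
~~~++~~~
~~~~~~~~
~~~~~~~~
gen 23: ~~++~~~~
~~+v+~~~
~~~+~+~~
~~~~~+~~
~~~++~~~
~~~~~~~~
~~~~~~~~
gen 24: ~~++~~~~
~~<++~~~
~~~+~+~~
~~~~~+~~
~~~++~~~
~~~~~~~~
~~~~~~~~
gen 25: ~~++~~~~
~~~++~~~
~~v+~+~~
~~~~~+~~
~~~++~~~
~~~~~~~~
~~~~~~~~
gen 26: ~~++~~~~
~~~++~~~
~<++~+~~
~~~~~+~~
~~~++~~~
~~~~~~~~
~~~~~~~~
gen 27: ~~++~~~~
~^~++~~~
~+++~+~~
~~~~~+~~
~~~++~~~
~~~~~~~~
~~~~~~~~
gen 28: ~~++~~~~
~+>++~~~
~+++~+~~
~~~~~+~~
~~~++~~~
~~~~~~~~
~~~~~~~~
gen 29: ~~++~~~~
~++++~~~
~+v+~+~~
~~~~~+~~
~~~++~~~
~~~~~~~~
~~~~~~~~

2,2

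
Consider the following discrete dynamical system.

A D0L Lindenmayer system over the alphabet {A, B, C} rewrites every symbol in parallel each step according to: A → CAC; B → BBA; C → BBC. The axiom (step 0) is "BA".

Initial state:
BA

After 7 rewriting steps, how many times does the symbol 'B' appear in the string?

k=0  BA
k=1  BBACAC
k=2  BBABBACACBBCCACBBC
k=3  BBABBACACBBABBACACBBCCACBBCBBABBABBCBBCCACBBCBBABBABBC
k=4  BBABBACACBBABBACACBBCCACBBCBBABBACACBBABBACACBBCCACBBCBBAB…ABBCBBABBABBCBBCCACBBCBBABBABBCBBABBACACBBABBACACBBABBABBC  (len 162)
k=5  BBABBACACBBABBACACBBCCACBBCBBABBACACBBABBACACBBCCACBBCBBAB…CBBCBBABBACACBBABBACACBBCCACBBCBBABBACACBBABBACACBBABBABBC  (len 486)
k=6  BBABBACACBBABBACACBBCCACBBCBBABBACACBBABBACACBBCCACBBCBBAB…CBBCBBABBACACBBABBACACBBCCACBBCBBABBACACBBABBACACBBABBABBC  (len 1458)
k=7  BBABBACACBBABBACACBBCCACBBCBBABBACACBBABBACACBBCCACBBCBBAB…CBBCBBABBACACBBABBACACBBCCACBBCBBABBACACBBABBACACBBABBABBC  (len 4374)

2180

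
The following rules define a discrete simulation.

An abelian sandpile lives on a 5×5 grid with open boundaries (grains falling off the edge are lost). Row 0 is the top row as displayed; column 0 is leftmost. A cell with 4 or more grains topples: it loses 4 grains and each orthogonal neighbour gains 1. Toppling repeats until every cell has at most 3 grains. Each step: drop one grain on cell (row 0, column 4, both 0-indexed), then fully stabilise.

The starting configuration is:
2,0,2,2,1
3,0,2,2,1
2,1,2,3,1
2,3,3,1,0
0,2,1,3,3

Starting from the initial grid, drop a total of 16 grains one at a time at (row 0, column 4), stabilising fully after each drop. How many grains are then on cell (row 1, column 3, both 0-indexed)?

t=0: 2,0,2,2,1
3,0,2,2,1
2,1,2,3,1
2,3,3,1,0
0,2,1,3,3
t=1: 2,0,2,2,2
3,0,2,2,1
2,1,2,3,1
2,3,3,1,0
0,2,1,3,3
t=2: 2,0,2,2,3
3,0,2,2,1
2,1,2,3,1
2,3,3,1,0
0,2,1,3,3
t=3: 2,0,2,3,0
3,0,2,2,2
2,1,2,3,1
2,3,3,1,0
0,2,1,3,3
t=4: 2,0,2,3,1
3,0,2,2,2
2,1,2,3,1
2,3,3,1,0
0,2,1,3,3
t=5: 2,0,2,3,2
3,0,2,2,2
2,1,2,3,1
2,3,3,1,0
0,2,1,3,3
t=6: 2,0,2,3,3
3,0,2,2,2
2,1,2,3,1
2,3,3,1,0
0,2,1,3,3
t=7: 2,0,3,0,1
3,0,2,3,3
2,1,2,3,1
2,3,3,1,0
0,2,1,3,3
t=8: 2,0,3,0,2
3,0,2,3,3
2,1,2,3,1
2,3,3,1,0
0,2,1,3,3
t=9: 2,0,3,0,3
3,0,2,3,3
2,1,2,3,1
2,3,3,1,0
0,2,1,3,3
t=10: 2,0,3,2,1
3,0,3,1,1
2,1,3,0,3
2,3,3,2,0
0,2,1,3,3
t=11: 2,0,3,2,2
3,0,3,1,1
2,1,3,0,3
2,3,3,2,0
0,2,1,3,3
t=12: 2,0,3,2,3
3,0,3,1,1
2,1,3,0,3
2,3,3,2,0
0,2,1,3,3
t=13: 2,0,3,3,0
3,0,3,1,2
2,1,3,0,3
2,3,3,2,0
0,2,1,3,3
t=14: 2,0,3,3,1
3,0,3,1,2
2,1,3,0,3
2,3,3,2,0
0,2,1,3,3
t=15: 2,0,3,3,2
3,0,3,1,2
2,1,3,0,3
2,3,3,2,0
0,2,1,3,3
t=16: 2,0,3,3,3
3,0,3,1,2
2,1,3,0,3
2,3,3,2,0
0,2,1,3,3

1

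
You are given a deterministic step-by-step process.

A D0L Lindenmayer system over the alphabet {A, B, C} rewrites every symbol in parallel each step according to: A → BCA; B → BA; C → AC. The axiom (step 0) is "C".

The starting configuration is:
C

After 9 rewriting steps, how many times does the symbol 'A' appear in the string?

0) C
1) AC
2) BCAAC
3) BAACBCABCAAC
4) BABCABCAACBAACBCABAACBCABCAAC
5) BABCABAACBCABAACBCABCAACBABCABCAACBAACBCABABCABCAACBAACBCABAACBCABCAAC
6) BABCABAACBCABABCABCAACBAACBCABABCABCAACBAACBCABAACBCABCAAC…BAACBCABCAACBABCABCAACBAACBCABABCABCAACBAACBCABAACBCABCAAC  (len 169)
7) BABCABAACBCABABCABCAACBAACBCABABCABAACBCABAACBCABCAACBABCA…BAACBCABCAACBABCABCAACBAACBCABABCABCAACBAACBCABAACBCABCAAC  (len 408)
8) BABCABAACBCABABCABCAACBAACBCABABCABAACBCABAACBCABCAACBABCA…BAACBCABCAACBABCABCAACBAACBCABABCABCAACBAACBCABAACBCABCAAC  (len 985)
9) BABCABAACBCABABCABCAACBAACBCABABCABAACBCABAACBCABCAACBABCA…BAACBCABCAACBABCABCAACBAACBCABABCABCAACBAACBCABAACBCABCAAC  (len 2378)

985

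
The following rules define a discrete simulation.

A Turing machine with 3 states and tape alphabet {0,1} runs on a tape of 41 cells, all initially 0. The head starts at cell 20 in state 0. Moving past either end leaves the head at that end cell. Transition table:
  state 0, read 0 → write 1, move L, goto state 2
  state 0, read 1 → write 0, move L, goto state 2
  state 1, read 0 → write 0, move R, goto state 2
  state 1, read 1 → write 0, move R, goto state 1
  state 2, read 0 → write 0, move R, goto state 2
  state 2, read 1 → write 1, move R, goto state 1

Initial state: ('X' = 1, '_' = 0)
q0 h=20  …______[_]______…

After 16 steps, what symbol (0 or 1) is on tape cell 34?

0) q0 h=20  …______[_]______…
1) q2 h=19  …______[_]X_____…
2) q2 h=20  …______[X]______…
3) q1 h=21  …_____X[_]______…
4) q2 h=22  …____X_[_]______…
5) q2 h=23  …___X__[_]______…
6) q2 h=24  …__X___[_]______…
7) q2 h=25  …_X____[_]______…
8) q2 h=26  …X_____[_]______…
9) q2 h=27  …______[_]______…
10) q2 h=28  …______[_]______…
11) q2 h=29  …______[_]______…
12) q2 h=30  …______[_]______…
13) q2 h=31  …______[_]______…
14) q2 h=32  …______[_]______…
15) q2 h=33  …______[_]______…
16) q2 h=34  …______[_]______|

0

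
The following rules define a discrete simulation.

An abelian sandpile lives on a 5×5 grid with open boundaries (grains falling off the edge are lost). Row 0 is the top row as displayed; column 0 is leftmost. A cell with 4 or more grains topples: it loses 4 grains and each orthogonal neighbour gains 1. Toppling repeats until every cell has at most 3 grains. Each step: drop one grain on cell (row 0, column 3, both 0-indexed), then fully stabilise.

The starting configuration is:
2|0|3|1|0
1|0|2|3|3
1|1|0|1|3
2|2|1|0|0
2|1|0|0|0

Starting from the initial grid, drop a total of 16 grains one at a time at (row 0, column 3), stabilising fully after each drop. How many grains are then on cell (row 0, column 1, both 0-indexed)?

[0] 2|0|3|1|0
1|0|2|3|3
1|1|0|1|3
2|2|1|0|0
2|1|0|0|0
[1] 2|0|3|2|0
1|0|2|3|3
1|1|0|1|3
2|2|1|0|0
2|1|0|0|0
[2] 2|0|3|3|0
1|0|2|3|3
1|1|0|1|3
2|2|1|0|0
2|1|0|0|0
[3] 2|1|1|2|2
1|1|0|2|1
1|1|1|3|0
2|2|1|0|1
2|1|0|0|0
[4] 2|1|1|3|2
1|1|0|2|1
1|1|1|3|0
2|2|1|0|1
2|1|0|0|0
[5] 2|1|2|0|3
1|1|0|3|1
1|1|1|3|0
2|2|1|0|1
2|1|0|0|0
[6] 2|1|2|1|3
1|1|0|3|1
1|1|1|3|0
2|2|1|0|1
2|1|0|0|0
[7] 2|1|2|2|3
1|1|0|3|1
1|1|1|3|0
2|2|1|0|1
2|1|0|0|0
[8] 2|1|2|3|3
1|1|0|3|1
1|1|1|3|0
2|2|1|0|1
2|1|0|0|0
[9] 2|1|3|2|0
1|1|1|1|3
1|1|2|0|1
2|2|1|1|1
2|1|0|0|0
[10] 2|1|3|3|0
1|1|1|1|3
1|1|2|0|1
2|2|1|1|1
2|1|0|0|0
[11] 2|2|0|1|1
1|1|2|2|3
1|1|2|0|1
2|2|1|1|1
2|1|0|0|0
[12] 2|2|0|2|1
1|1|2|2|3
1|1|2|0|1
2|2|1|1|1
2|1|0|0|0
[13] 2|2|0|3|1
1|1|2|2|3
1|1|2|0|1
2|2|1|1|1
2|1|0|0|0
[14] 2|2|1|0|2
1|1|2|3|3
1|1|2|0|1
2|2|1|1|1
2|1|0|0|0
[15] 2|2|1|1|2
1|1|2|3|3
1|1|2|0|1
2|2|1|1|1
2|1|0|0|0
[16] 2|2|1|2|2
1|1|2|3|3
1|1|2|0|1
2|2|1|1|1
2|1|0|0|0

2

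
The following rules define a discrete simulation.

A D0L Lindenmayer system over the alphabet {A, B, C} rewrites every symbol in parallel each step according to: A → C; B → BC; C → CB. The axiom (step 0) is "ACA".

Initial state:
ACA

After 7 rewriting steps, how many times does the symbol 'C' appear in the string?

[0] ACA
[1] CCBC
[2] CBCBBCCB
[3] CBBCCBBCBCCBCBBC
[4] CBBCBCCBCBBCBCCBBCCBCBBCCBBCBCCB
[5] CBBCBCCBBCCBCBBCCBBCBCCBBCCBCBBCBCCBCBBCCBBCBCCBCBBCBCCBBCCBCBBC
[6] CBBCBCCBBCCBCBBCBCCBCBBCCBBCBCCBCBBCBCCBBCCBCBBCBCCBCBBCCB…BCCBBCBCCBCBBCBCCBBCCBCBBCCBBCBCCBBCCBCBBCBCCBCBBCCBBCBCCB  (len 128)
[7] CBBCBCCBBCCBCBBCBCCBCBBCCBBCBCCBBCCBCBBCCBBCBCCBCBBCBCCBBC…CBBCCBCBBCBCCBCBBCCBBCBCCBBCCBCBBCCBBCBCCBCBBCBCCBBCCBCBBC  (len 256)

128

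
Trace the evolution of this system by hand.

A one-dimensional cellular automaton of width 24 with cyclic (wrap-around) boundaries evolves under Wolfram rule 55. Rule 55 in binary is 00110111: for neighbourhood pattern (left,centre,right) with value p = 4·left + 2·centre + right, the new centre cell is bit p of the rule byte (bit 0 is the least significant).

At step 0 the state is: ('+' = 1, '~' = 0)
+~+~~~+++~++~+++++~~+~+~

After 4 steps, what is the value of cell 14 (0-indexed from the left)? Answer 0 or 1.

k=0  +~+~~~+++~++~+++++~~+~+~
k=1  ++++++~~~+~~+~~~~~++++++
k=2  ~~~~~~++++++++++++~~~~~~
k=3  ++++++~~~~~~~~~~~~++++++
k=4  ~~~~~~++++++++++++~~~~~~

1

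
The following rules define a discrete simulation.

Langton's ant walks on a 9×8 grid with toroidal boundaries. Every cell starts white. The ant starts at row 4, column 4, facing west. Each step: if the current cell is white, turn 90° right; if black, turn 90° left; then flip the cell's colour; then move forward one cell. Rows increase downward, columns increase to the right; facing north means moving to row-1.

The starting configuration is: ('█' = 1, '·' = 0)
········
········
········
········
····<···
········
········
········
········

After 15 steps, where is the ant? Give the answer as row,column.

4,5

0) ········
········
········
········
····<···
········
········
········
········
1) ········
········
········
····^···
····█···
········
········
········
········
2) ········
········
········
····█>··
····█···
········
········
········
········
3) ········
········
········
····██··
····█v··
········
········
········
········
4) ········
········
········
····██··
····<█··
········
········
········
········
5) ········
········
········
····██··
·····█··
····v···
········
········
········
6) ········
········
········
····██··
·····█··
···<█···
········
········
········
7) ········
········
········
····██··
···^·█··
···██···
········
········
········
8) ········
········
········
····██··
···█>█··
···██···
········
········
········
9) ········
········
········
····██··
···███··
···█v···
········
········
········
10) ········
········
········
····██··
···███··
···█·>··
········
········
········
11) ········
········
········
····██··
···███··
···█·█··
·····v··
········
········
12) ········
········
········
····██··
···███··
···█·█··
····<█··
········
········
13) ········
········
········
····██··
···███··
···█^█··
····██··
········
········
14) ········
········
········
····██··
···███··
···██>··
····██··
········
········
15) ········
········
········
····██··
···██^··
···██···
····██··
········
········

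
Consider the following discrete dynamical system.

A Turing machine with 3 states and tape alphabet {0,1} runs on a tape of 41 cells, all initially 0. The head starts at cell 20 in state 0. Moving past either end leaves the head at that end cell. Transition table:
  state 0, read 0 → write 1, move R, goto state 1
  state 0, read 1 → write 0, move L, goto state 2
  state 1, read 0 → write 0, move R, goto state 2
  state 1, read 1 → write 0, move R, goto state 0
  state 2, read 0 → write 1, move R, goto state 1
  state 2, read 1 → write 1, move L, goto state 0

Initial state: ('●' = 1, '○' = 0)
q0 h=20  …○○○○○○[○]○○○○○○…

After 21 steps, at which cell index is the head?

40

t=0: q0 h=20  …○○○○○○[○]○○○○○○…
t=1: q1 h=21  …○○○○○●[○]○○○○○○…
t=2: q2 h=22  …○○○○●○[○]○○○○○○…
t=3: q1 h=23  …○○○●○●[○]○○○○○○…
t=4: q2 h=24  …○○●○●○[○]○○○○○○…
t=5: q1 h=25  …○●○●○●[○]○○○○○○…
t=6: q2 h=26  …●○●○●○[○]○○○○○○…
t=7: q1 h=27  …○●○●○●[○]○○○○○○…
t=8: q2 h=28  …●○●○●○[○]○○○○○○…
t=9: q1 h=29  …○●○●○●[○]○○○○○○…
t=10: q2 h=30  …●○●○●○[○]○○○○○○…
t=11: q1 h=31  …○●○●○●[○]○○○○○○…
t=12: q2 h=32  …●○●○●○[○]○○○○○○…
t=13: q1 h=33  …○●○●○●[○]○○○○○○…
t=14: q2 h=34  …●○●○●○[○]○○○○○○|
t=15: q1 h=35  …○●○●○●[○]○○○○○|
t=16: q2 h=36  …●○●○●○[○]○○○○|
t=17: q1 h=37  …○●○●○●[○]○○○|
t=18: q2 h=38  …●○●○●○[○]○○|
t=19: q1 h=39  …○●○●○●[○]○|
t=20: q2 h=40  …●○●○●○[○]|
t=21: q1 h=40  …●○●○●○[●]|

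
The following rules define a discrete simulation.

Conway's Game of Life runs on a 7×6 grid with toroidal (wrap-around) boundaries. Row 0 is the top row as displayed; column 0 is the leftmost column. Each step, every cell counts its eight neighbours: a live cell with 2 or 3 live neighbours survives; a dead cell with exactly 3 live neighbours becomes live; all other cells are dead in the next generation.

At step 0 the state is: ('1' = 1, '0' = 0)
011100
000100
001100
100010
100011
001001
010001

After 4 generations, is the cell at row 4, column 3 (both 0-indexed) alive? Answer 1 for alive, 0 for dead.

t=0: 011100
000100
001100
100010
100011
001001
010001
t=1: 110110
010010
001110
110010
110110
010000
010110
t=2: 110000
110000
101010
100000
000110
010001
010111
t=3: 000010
001000
100000
010010
100011
000001
010011
t=4: 000111
000000
010000
010010
100010
000000
100011

0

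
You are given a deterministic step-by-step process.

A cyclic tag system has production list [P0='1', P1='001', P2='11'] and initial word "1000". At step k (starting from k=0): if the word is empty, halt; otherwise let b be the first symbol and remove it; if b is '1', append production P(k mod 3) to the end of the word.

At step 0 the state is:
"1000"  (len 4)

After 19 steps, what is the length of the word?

0) "1000"  (len 4)
1) "0001"  (len 4)
2) "001"  (len 3)
3) "01"  (len 2)
4) "1"  (len 1)
5) "001"  (len 3)
6) "01"  (len 2)
7) "1"  (len 1)
8) "001"  (len 3)
9) "01"  (len 2)
10) "1"  (len 1)
11) "001"  (len 3)
12) "01"  (len 2)
13) "1"  (len 1)
14) "001"  (len 3)
15) "01"  (len 2)
16) "1"  (len 1)
17) "001"  (len 3)
18) "01"  (len 2)
19) "1"  (len 1)

1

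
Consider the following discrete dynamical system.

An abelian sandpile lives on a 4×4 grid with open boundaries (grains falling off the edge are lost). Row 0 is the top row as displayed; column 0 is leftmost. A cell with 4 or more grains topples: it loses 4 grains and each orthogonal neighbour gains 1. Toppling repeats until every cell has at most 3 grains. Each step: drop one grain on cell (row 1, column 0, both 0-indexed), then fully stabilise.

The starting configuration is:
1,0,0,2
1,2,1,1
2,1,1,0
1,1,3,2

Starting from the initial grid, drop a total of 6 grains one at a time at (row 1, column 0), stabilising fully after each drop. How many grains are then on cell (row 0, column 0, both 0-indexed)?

k=0  1,0,0,2
1,2,1,1
2,1,1,0
1,1,3,2
k=1  1,0,0,2
2,2,1,1
2,1,1,0
1,1,3,2
k=2  1,0,0,2
3,2,1,1
2,1,1,0
1,1,3,2
k=3  2,0,0,2
0,3,1,1
3,1,1,0
1,1,3,2
k=4  2,0,0,2
1,3,1,1
3,1,1,0
1,1,3,2
k=5  2,0,0,2
2,3,1,1
3,1,1,0
1,1,3,2
k=6  2,0,0,2
3,3,1,1
3,1,1,0
1,1,3,2

2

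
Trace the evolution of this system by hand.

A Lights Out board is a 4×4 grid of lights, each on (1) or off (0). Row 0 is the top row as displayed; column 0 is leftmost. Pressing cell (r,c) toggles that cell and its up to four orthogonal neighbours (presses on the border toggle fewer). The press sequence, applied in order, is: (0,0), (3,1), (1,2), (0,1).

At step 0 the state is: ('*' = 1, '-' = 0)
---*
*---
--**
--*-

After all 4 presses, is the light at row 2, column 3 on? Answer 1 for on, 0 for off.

t=0: ---*
*---
--**
--*-
t=1: **-*
----
--**
--*-
t=2: **-*
----
-***
**--
t=3: ****
-***
-*-*
**--
t=4: ---*
--**
-*-*
**--

1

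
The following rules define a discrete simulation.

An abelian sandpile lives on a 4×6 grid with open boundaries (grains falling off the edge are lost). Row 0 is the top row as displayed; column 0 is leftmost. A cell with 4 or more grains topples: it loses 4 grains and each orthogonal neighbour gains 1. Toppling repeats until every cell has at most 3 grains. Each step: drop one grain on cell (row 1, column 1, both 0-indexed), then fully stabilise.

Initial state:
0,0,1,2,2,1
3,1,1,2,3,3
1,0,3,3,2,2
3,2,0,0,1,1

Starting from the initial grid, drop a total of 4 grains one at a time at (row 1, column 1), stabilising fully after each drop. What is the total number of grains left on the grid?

gen 0: 0,0,1,2,2,1
3,1,1,2,3,3
1,0,3,3,2,2
3,2,0,0,1,1
gen 1: 0,0,1,2,2,1
3,2,1,2,3,3
1,0,3,3,2,2
3,2,0,0,1,1
gen 2: 0,0,1,2,2,1
3,3,1,2,3,3
1,0,3,3,2,2
3,2,0,0,1,1
gen 3: 1,1,1,2,2,1
0,1,2,2,3,3
2,1,3,3,2,2
3,2,0,0,1,1
gen 4: 1,1,1,2,2,1
0,2,2,2,3,3
2,1,3,3,2,2
3,2,0,0,1,1

40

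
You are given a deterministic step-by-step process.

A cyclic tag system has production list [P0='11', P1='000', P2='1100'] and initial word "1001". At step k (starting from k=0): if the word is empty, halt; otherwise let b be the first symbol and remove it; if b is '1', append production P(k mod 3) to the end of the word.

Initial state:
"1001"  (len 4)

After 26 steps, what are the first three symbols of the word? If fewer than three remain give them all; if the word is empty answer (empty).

step 0: "1001"  (len 4)
step 1: "00111"  (len 5)
step 2: "0111"  (len 4)
step 3: "111"  (len 3)
step 4: "1111"  (len 4)
step 5: "111000"  (len 6)
step 6: "110001100"  (len 9)
step 7: "1000110011"  (len 10)
step 8: "000110011000"  (len 12)
step 9: "00110011000"  (len 11)
step 10: "0110011000"  (len 10)
step 11: "110011000"  (len 9)
step 12: "100110001100"  (len 12)
step 13: "0011000110011"  (len 13)
step 14: "011000110011"  (len 12)
step 15: "11000110011"  (len 11)
step 16: "100011001111"  (len 12)
step 17: "00011001111000"  (len 14)
step 18: "0011001111000"  (len 13)
step 19: "011001111000"  (len 12)
step 20: "11001111000"  (len 11)
step 21: "10011110001100"  (len 14)
step 22: "001111000110011"  (len 15)
step 23: "01111000110011"  (len 14)
step 24: "1111000110011"  (len 13)
step 25: "11100011001111"  (len 14)
step 26: "1100011001111000"  (len 16)

110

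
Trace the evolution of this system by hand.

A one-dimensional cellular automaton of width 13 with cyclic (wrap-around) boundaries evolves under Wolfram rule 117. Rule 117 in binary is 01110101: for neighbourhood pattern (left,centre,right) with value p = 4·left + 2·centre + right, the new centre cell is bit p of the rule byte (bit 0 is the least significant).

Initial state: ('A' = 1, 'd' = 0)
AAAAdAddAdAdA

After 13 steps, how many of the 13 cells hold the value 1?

7

0) AAAAdAddAdAdA
1) dddAAAAdAAAAd
2) AAddddAAdddAA
3) dAAAAddAAAddd
4) ddddAAdddAAAA
5) AAAddAAAddddA
6) ddAAdddAAAAdd
7) AddAAAddddAAA
8) AAdddAAAAdddd
9) dAAAddddAAAAd
10) dddAAAAddddAA
11) AAddddAAAAddA
12) dAAAAddddAAdd
13) ddddAAAAddAAA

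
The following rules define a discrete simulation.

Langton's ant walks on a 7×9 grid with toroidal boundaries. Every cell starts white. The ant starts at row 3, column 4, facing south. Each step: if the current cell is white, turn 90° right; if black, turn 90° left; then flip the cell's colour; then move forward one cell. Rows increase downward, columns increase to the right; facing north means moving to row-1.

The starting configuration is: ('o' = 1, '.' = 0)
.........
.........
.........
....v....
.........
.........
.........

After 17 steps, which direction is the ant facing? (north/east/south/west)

east

0) .........
.........
.........
....v....
.........
.........
.........
1) .........
.........
.........
...<o....
.........
.........
.........
2) .........
.........
...^.....
...oo....
.........
.........
.........
3) .........
.........
...o>....
...oo....
.........
.........
.........
4) .........
.........
...oo....
...ov....
.........
.........
.........
5) .........
.........
...oo....
...o.>...
.........
.........
.........
6) .........
.........
...oo....
...o.o...
.....v...
.........
.........
7) .........
.........
...oo....
...o.o...
....<o...
.........
.........
8) .........
.........
...oo....
...o^o...
....oo...
.........
.........
9) .........
.........
...oo....
...oo>...
....oo...
.........
.........
10) .........
.........
...oo^...
...oo....
....oo...
.........
.........
11) .........
.........
...ooo>..
...oo....
....oo...
.........
.........
12) .........
.........
...oooo..
...oo.v..
....oo...
.........
.........
13) .........
.........
...oooo..
...oo<o..
....oo...
.........
.........
14) .........
.........
...oo^o..
...oooo..
....oo...
.........
.........
15) .........
.........
...o<.o..
...oooo..
....oo...
.........
.........
16) .........
.........
...o..o..
...ovoo..
....oo...
.........
.........
17) .........
.........
...o..o..
...o.>o..
....oo...
.........
.........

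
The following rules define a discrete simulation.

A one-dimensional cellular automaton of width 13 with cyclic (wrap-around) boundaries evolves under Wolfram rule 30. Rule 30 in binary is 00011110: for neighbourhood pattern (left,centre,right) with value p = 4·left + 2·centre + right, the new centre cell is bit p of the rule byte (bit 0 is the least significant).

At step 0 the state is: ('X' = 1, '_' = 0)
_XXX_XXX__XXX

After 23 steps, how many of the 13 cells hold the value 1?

[0] _XXX_XXX__XXX
[1] _X___X__XXX__
[2] XXX_XXXXX__X_
[3] X___X____XXX_
[4] XX_XXX__XX___
[5] X__X__XXX_X_X
[6] _XXXXXX___X_X
[7] _X_____X_XX_X
[8] _XX___XX_X__X
[9] _X_X_XX__XXXX
[10] _X_X_X_XXX___
[11] XX_X_X_X__X__
[12] X__X_X_XXXXXX
[13] _XXX_X_X_____
[14] XX___X_XX____
[15] X_X_XX_X_X__X
[16] __X_X__X_XXXX
[17] XXX_XXXX_X___
[18] X___X____XX_X
[19] _X_XXX__XX__X
[20] _X_X__XXX_XXX
[21] _X_XXXX___X__
[22] XX_X___X_XXX_
[23] X__XX_XX_X___

6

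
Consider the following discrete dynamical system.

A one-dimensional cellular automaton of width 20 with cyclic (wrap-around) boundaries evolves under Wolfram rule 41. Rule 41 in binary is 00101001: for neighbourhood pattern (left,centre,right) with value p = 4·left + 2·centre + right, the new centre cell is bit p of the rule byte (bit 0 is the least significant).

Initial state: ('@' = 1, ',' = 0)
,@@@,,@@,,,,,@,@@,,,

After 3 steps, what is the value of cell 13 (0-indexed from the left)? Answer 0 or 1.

0

gen 0: ,@@@,,@@,,,,,@,@@,,,
gen 1: ,@,,,,@,,@@@,,@@,,@@
gen 2: @,,@@,,,,@,,,,@,,,@,
gen 3: ,,,@,,@@,,,@@,,,@,,@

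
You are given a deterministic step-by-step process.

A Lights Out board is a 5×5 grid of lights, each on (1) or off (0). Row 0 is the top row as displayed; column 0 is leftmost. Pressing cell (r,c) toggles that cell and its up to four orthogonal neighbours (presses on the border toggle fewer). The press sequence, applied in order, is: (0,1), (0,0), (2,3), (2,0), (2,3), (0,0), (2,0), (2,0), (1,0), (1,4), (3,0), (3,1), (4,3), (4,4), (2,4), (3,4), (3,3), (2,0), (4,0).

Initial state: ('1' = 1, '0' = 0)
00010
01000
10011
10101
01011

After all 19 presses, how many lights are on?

15

gen 0: 00010
01000
10011
10101
01011
gen 1: 11110
00000
10011
10101
01011
gen 2: 00110
10000
10011
10101
01011
gen 3: 00110
10010
10100
10111
01011
gen 4: 00110
00010
01100
00111
01011
gen 5: 00110
00000
01011
00101
01011
gen 6: 11110
10000
01011
00101
01011
gen 7: 11110
00000
10011
10101
01011
gen 8: 11110
10000
01011
00101
01011
gen 9: 01110
01000
11011
00101
01011
gen 10: 01111
01011
11010
00101
01011
gen 11: 01111
01011
01010
11101
11011
gen 12: 01111
01011
00010
00001
10011
gen 13: 01111
01011
00010
00011
10100
gen 14: 01111
01011
00010
00010
10111
gen 15: 01111
01010
00001
00011
10111
gen 16: 01111
01010
00000
00000
10110
gen 17: 01111
01010
00010
00111
10100
gen 18: 01111
11010
11010
10111
10100
gen 19: 01111
11010
11010
00111
01100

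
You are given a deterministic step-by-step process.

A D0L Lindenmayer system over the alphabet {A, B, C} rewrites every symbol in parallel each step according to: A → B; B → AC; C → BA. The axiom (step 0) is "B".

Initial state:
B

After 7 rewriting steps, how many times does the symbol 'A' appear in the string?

step 0: B
step 1: AC
step 2: BBA
step 3: ACACB
step 4: BBABBAAC
step 5: ACACBACACBBBA
step 6: BBABBAACBBABBAACACACB
step 7: ACACBACACBBBAACACBACACBBBABBABBAAC

13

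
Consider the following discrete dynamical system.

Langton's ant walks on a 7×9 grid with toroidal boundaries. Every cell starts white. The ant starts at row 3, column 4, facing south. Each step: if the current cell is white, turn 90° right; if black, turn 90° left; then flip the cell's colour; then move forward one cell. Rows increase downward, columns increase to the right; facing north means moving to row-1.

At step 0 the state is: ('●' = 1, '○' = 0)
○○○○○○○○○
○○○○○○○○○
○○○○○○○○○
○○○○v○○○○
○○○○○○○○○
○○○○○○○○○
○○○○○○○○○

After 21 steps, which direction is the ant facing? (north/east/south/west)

east

t=0: ○○○○○○○○○
○○○○○○○○○
○○○○○○○○○
○○○○v○○○○
○○○○○○○○○
○○○○○○○○○
○○○○○○○○○
t=1: ○○○○○○○○○
○○○○○○○○○
○○○○○○○○○
○○○<●○○○○
○○○○○○○○○
○○○○○○○○○
○○○○○○○○○
t=2: ○○○○○○○○○
○○○○○○○○○
○○○^○○○○○
○○○●●○○○○
○○○○○○○○○
○○○○○○○○○
○○○○○○○○○
t=3: ○○○○○○○○○
○○○○○○○○○
○○○●>○○○○
○○○●●○○○○
○○○○○○○○○
○○○○○○○○○
○○○○○○○○○
t=4: ○○○○○○○○○
○○○○○○○○○
○○○●●○○○○
○○○●v○○○○
○○○○○○○○○
○○○○○○○○○
○○○○○○○○○
t=5: ○○○○○○○○○
○○○○○○○○○
○○○●●○○○○
○○○●○>○○○
○○○○○○○○○
○○○○○○○○○
○○○○○○○○○
t=6: ○○○○○○○○○
○○○○○○○○○
○○○●●○○○○
○○○●○●○○○
○○○○○v○○○
○○○○○○○○○
○○○○○○○○○
t=7: ○○○○○○○○○
○○○○○○○○○
○○○●●○○○○
○○○●○●○○○
○○○○<●○○○
○○○○○○○○○
○○○○○○○○○
t=8: ○○○○○○○○○
○○○○○○○○○
○○○●●○○○○
○○○●^●○○○
○○○○●●○○○
○○○○○○○○○
○○○○○○○○○
t=9: ○○○○○○○○○
○○○○○○○○○
○○○●●○○○○
○○○●●>○○○
○○○○●●○○○
○○○○○○○○○
○○○○○○○○○
t=10: ○○○○○○○○○
○○○○○○○○○
○○○●●^○○○
○○○●●○○○○
○○○○●●○○○
○○○○○○○○○
○○○○○○○○○
t=11: ○○○○○○○○○
○○○○○○○○○
○○○●●●>○○
○○○●●○○○○
○○○○●●○○○
○○○○○○○○○
○○○○○○○○○
t=12: ○○○○○○○○○
○○○○○○○○○
○○○●●●●○○
○○○●●○v○○
○○○○●●○○○
○○○○○○○○○
○○○○○○○○○
t=13: ○○○○○○○○○
○○○○○○○○○
○○○●●●●○○
○○○●●<●○○
○○○○●●○○○
○○○○○○○○○
○○○○○○○○○
t=14: ○○○○○○○○○
○○○○○○○○○
○○○●●^●○○
○○○●●●●○○
○○○○●●○○○
○○○○○○○○○
○○○○○○○○○
t=15: ○○○○○○○○○
○○○○○○○○○
○○○●<○●○○
○○○●●●●○○
○○○○●●○○○
○○○○○○○○○
○○○○○○○○○
t=16: ○○○○○○○○○
○○○○○○○○○
○○○●○○●○○
○○○●v●●○○
○○○○●●○○○
○○○○○○○○○
○○○○○○○○○
t=17: ○○○○○○○○○
○○○○○○○○○
○○○●○○●○○
○○○●○>●○○
○○○○●●○○○
○○○○○○○○○
○○○○○○○○○
t=18: ○○○○○○○○○
○○○○○○○○○
○○○●○^●○○
○○○●○○●○○
○○○○●●○○○
○○○○○○○○○
○○○○○○○○○
t=19: ○○○○○○○○○
○○○○○○○○○
○○○●○●>○○
○○○●○○●○○
○○○○●●○○○
○○○○○○○○○
○○○○○○○○○
t=20: ○○○○○○○○○
○○○○○○^○○
○○○●○●○○○
○○○●○○●○○
○○○○●●○○○
○○○○○○○○○
○○○○○○○○○
t=21: ○○○○○○○○○
○○○○○○●>○
○○○●○●○○○
○○○●○○●○○
○○○○●●○○○
○○○○○○○○○
○○○○○○○○○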